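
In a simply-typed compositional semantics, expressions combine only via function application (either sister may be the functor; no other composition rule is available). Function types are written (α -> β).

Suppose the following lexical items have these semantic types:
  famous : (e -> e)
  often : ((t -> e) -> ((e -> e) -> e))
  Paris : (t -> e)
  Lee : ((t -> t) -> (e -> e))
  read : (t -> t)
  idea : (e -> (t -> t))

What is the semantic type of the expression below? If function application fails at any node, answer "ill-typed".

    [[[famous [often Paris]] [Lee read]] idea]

(t -> t)

[often Paris]: ((t -> e) -> ((e -> e) -> e)) applied to (t -> e) yields ((e -> e) -> e).
[famous [often Paris]]: ((e -> e) -> e) applied to (e -> e) yields e.
[Lee read]: ((t -> t) -> (e -> e)) applied to (t -> t) yields (e -> e).
[[famous [often Paris]] [Lee read]]: (e -> e) applied to e yields e.
[[[famous [often Paris]] [Lee read]] idea]: (e -> (t -> t)) applied to e yields (t -> t).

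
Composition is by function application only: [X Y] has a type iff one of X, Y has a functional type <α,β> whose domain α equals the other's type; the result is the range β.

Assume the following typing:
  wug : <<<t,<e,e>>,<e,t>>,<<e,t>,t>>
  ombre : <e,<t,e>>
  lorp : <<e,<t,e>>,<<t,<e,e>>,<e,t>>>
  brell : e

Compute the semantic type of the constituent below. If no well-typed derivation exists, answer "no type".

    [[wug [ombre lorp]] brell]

no type

At [ombre lorp], lorp : <<e,<t,e>>,<<t,<e,e>>,<e,t>>> takes ombre : <e,<t,e>>, giving <<t,<e,e>>,<e,t>>.
At [wug [ombre lorp]], wug : <<<t,<e,e>>,<e,t>>,<<e,t>,t>> takes [ombre lorp] : <<t,<e,e>>,<e,t>>, giving <<e,t>,t>.
[[wug [ombre lorp]] brell]: <<e,t>,t> and e cannot combine by function application — type clash.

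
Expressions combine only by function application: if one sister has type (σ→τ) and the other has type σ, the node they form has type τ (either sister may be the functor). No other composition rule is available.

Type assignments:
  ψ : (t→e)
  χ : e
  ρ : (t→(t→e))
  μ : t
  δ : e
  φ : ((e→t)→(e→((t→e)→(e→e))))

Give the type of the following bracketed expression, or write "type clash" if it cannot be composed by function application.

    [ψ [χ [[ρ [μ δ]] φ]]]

At [μ δ]: neither t nor e can take the other as argument; the node is ill-typed.

type clash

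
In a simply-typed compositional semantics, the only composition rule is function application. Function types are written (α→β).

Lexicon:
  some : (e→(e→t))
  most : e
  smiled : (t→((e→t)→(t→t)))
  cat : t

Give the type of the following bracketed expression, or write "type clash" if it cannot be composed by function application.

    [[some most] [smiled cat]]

At [some most], some : (e→(e→t)) takes most : e, giving (e→t).
At [smiled cat], smiled : (t→((e→t)→(t→t))) takes cat : t, giving ((e→t)→(t→t)).
At [[some most] [smiled cat]], [smiled cat] : ((e→t)→(t→t)) takes [some most] : (e→t), giving (t→t).

(t→t)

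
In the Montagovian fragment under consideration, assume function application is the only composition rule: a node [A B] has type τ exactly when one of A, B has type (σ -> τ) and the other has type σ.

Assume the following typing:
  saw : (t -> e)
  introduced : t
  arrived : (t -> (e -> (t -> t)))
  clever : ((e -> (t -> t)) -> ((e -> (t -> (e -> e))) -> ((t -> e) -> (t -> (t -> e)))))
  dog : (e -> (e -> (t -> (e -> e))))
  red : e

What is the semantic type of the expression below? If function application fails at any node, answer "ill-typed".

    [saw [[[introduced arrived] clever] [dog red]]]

[introduced arrived] — arrived of type (t -> (e -> (t -> t))) combines with introduced of type t: type (e -> (t -> t)).
[[introduced arrived] clever] — clever of type ((e -> (t -> t)) -> ((e -> (t -> (e -> e))) -> ((t -> e) -> (t -> (t -> e))))) combines with [introduced arrived] of type (e -> (t -> t)): type ((e -> (t -> (e -> e))) -> ((t -> e) -> (t -> (t -> e)))).
[dog red] — dog of type (e -> (e -> (t -> (e -> e)))) combines with red of type e: type (e -> (t -> (e -> e))).
[[[introduced arrived] clever] [dog red]] — [[introduced arrived] clever] of type ((e -> (t -> (e -> e))) -> ((t -> e) -> (t -> (t -> e)))) combines with [dog red] of type (e -> (t -> (e -> e))): type ((t -> e) -> (t -> (t -> e))).
[saw [[[introduced arrived] clever] [dog red]]] — [[[introduced arrived] clever] [dog red]] of type ((t -> e) -> (t -> (t -> e))) combines with saw of type (t -> e): type (t -> (t -> e)).

(t -> (t -> e))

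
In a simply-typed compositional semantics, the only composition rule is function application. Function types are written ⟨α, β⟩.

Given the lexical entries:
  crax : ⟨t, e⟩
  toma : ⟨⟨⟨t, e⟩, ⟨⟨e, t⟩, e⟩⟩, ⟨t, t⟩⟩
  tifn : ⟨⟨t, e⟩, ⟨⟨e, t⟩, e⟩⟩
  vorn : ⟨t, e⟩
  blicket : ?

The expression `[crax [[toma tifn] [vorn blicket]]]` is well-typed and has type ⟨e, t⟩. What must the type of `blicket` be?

For [crax [[toma tifn] [vorn blicket]]] to have type ⟨e, t⟩ with crax of type ⟨t, e⟩, [[toma tifn] [vorn blicket]] must be the function: [[toma tifn] [vorn blicket]] : ⟨⟨t, e⟩, ⟨e, t⟩⟩.
For [[toma tifn] [vorn blicket]] to have type ⟨⟨t, e⟩, ⟨e, t⟩⟩ with [toma tifn] of type ⟨t, t⟩, [vorn blicket] must be the function: [vorn blicket] : ⟨⟨t, t⟩, ⟨⟨t, e⟩, ⟨e, t⟩⟩⟩.
For [vorn blicket] to have type ⟨⟨t, t⟩, ⟨⟨t, e⟩, ⟨e, t⟩⟩⟩ with vorn of type ⟨t, e⟩, blicket must be the function: blicket : ⟨⟨t, e⟩, ⟨⟨t, t⟩, ⟨⟨t, e⟩, ⟨e, t⟩⟩⟩⟩.

⟨⟨t, e⟩, ⟨⟨t, t⟩, ⟨⟨t, e⟩, ⟨e, t⟩⟩⟩⟩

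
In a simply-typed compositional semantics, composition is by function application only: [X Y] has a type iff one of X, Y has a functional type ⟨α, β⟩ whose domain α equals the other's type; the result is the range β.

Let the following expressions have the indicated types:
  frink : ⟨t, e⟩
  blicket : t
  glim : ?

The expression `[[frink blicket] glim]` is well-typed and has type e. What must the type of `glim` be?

For [[frink blicket] glim] to have type e with [frink blicket] of type e, glim must be the function: glim : ⟨e, e⟩.

⟨e, e⟩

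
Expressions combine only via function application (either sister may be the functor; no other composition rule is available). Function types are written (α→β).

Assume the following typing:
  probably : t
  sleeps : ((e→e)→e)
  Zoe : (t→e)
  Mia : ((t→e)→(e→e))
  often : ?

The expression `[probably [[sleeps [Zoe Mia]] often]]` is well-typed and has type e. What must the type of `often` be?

At [probably [[sleeps [Zoe Mia]] often]] (required: e): probably is t, which is not a function with range e; hence [[sleeps [Zoe Mia]] often] is the functor — type (t→e).
At [[sleeps [Zoe Mia]] often] (required: (t→e)): [sleeps [Zoe Mia]] is e, which is not a function with range (t→e); hence often is the functor — type (e→(t→e)).

(e→(t→e))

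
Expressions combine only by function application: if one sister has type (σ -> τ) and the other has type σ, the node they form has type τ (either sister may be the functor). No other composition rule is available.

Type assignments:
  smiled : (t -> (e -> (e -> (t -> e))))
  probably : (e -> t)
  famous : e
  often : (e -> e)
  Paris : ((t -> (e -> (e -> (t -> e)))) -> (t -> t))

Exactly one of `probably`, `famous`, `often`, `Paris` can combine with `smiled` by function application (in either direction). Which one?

probably : (e -> t) — no; smiled wants t, and probably wants e.
famous : e — no; smiled wants t, and famous wants nothing (atomic).
often : (e -> e) — no; smiled wants t, and often wants e.
Paris — combines: Paris : ((t -> (e -> (e -> (t -> e)))) -> (t -> t)) takes smiled : (t -> (e -> (e -> (t -> e)))) as argument, giving (t -> t).

Paris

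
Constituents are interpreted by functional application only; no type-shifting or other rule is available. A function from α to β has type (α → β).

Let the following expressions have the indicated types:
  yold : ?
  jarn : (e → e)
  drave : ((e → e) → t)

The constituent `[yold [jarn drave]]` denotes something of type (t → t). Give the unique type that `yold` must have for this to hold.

(t → (t → t))

[yold [jarn drave]] is required to be (t → t). [jarn drave] : t cannot yield (t → t) as functor, so yold : (t → (t → t)).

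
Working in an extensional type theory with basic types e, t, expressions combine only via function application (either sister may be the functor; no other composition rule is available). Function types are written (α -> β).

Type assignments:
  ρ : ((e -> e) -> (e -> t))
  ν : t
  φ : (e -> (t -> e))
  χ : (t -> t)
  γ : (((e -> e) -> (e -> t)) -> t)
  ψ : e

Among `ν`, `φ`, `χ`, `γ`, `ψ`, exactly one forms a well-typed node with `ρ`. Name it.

γ

ν : t — does not combine with ρ.
φ : (e -> (t -> e)) — does not combine with ρ.
χ : (t -> t) — does not combine with ρ.
γ — combines: γ : (((e -> e) -> (e -> t)) -> t) takes ρ : ((e -> e) -> (e -> t)) as argument, giving t.
ψ : e — does not combine with ρ.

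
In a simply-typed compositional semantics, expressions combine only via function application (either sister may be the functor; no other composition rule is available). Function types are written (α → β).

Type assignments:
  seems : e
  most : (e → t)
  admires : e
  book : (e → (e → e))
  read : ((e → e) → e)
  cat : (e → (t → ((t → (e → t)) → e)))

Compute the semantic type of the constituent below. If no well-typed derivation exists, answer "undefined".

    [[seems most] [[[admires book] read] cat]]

((t → (e → t)) → e)

[seems most]: (e → t) applied to e yields t.
[admires book]: (e → (e → e)) applied to e yields (e → e).
[[admires book] read]: ((e → e) → e) applied to (e → e) yields e.
[[[admires book] read] cat]: (e → (t → ((t → (e → t)) → e))) applied to e yields (t → ((t → (e → t)) → e)).
[[seems most] [[[admires book] read] cat]]: (t → ((t → (e → t)) → e)) applied to t yields ((t → (e → t)) → e).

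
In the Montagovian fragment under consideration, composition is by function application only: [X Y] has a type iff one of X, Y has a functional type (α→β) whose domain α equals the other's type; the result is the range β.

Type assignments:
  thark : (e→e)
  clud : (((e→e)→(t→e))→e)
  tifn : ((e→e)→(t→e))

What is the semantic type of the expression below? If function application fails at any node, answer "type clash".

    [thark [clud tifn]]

e

[clud tifn] — clud of type (((e→e)→(t→e))→e) combines with tifn of type ((e→e)→(t→e)): type e.
[thark [clud tifn]] — thark of type (e→e) combines with [clud tifn] of type e: type e.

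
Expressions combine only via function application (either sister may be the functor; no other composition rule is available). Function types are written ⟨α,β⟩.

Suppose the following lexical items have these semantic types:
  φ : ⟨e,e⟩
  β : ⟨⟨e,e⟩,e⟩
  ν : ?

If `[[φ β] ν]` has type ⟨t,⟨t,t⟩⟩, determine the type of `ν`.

[[φ β] ν] is required to be ⟨t,⟨t,t⟩⟩. [φ β] : e cannot yield ⟨t,⟨t,t⟩⟩ as functor, so ν : ⟨e,⟨t,⟨t,t⟩⟩⟩.

⟨e,⟨t,⟨t,t⟩⟩⟩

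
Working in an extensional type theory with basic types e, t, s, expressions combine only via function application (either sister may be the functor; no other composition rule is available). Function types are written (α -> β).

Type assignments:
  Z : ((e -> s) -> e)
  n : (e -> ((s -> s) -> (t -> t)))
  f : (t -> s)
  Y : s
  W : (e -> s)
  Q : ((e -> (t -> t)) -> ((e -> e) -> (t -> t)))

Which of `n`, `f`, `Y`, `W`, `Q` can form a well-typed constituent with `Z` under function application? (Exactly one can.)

n : (e -> ((s -> s) -> (t -> t))) — Z needs (e -> s); n needs e; neither fits.
f : (t -> s) — Z needs (e -> s); f needs t; neither fits.
Y : s — Z needs (e -> s); Y needs nothing (atomic); neither fits.
W — combines: Z : ((e -> s) -> e) takes W : (e -> s) as argument, giving e.
Q : ((e -> (t -> t)) -> ((e -> e) -> (t -> t))) — Z needs (e -> s); Q needs (e -> (t -> t)); neither fits.

W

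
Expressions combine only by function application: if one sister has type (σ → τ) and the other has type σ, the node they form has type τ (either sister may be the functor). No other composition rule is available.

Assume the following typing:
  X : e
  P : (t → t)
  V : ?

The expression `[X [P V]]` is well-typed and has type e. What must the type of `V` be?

((t → t) → (e → e))

For [X [P V]] to have type e with X of type e, [P V] must be the function: [P V] : (e → e).
For [P V] to have type (e → e) with P of type (t → t), V must be the function: V : ((t → t) → (e → e)).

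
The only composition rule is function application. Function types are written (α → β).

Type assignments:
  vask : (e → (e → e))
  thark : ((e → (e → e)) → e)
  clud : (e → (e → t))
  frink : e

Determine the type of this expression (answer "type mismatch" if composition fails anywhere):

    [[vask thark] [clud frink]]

t

[vask thark]: thark is ((e → (e → e)) → e), vask is (e → (e → e)); result e.
[clud frink]: clud is (e → (e → t)), frink is e; result (e → t).
[[vask thark] [clud frink]]: [clud frink] is (e → t), [vask thark] is e; result t.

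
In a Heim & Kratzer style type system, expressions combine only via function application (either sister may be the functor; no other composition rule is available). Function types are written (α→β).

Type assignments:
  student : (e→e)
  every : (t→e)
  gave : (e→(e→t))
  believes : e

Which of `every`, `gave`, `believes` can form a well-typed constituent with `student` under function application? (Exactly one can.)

every : (t→e) — does not combine with student.
gave : (e→(e→t)) — does not combine with student.
believes — combines: student : (e→e) takes believes : e as argument, giving e.

believes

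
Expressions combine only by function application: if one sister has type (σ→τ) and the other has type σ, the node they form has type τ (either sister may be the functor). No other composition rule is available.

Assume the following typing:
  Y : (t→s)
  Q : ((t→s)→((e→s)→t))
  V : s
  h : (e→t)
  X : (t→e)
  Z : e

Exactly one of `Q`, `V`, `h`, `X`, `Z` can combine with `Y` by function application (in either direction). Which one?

Q

Q — combines: Q : ((t→s)→((e→s)→t)) takes Y : (t→s) as argument, giving ((e→s)→t).
V : s — neither side's domain matches the other.
h : (e→t) — neither side's domain matches the other.
X : (t→e) — neither side's domain matches the other.
Z : e — neither side's domain matches the other.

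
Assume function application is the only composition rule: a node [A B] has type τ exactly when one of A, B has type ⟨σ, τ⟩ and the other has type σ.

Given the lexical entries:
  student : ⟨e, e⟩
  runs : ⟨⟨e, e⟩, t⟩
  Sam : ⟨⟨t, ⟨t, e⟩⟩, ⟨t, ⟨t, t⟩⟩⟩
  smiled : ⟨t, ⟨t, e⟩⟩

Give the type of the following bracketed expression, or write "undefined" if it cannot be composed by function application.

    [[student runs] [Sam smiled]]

⟨t, t⟩

[student runs]: functor runs : ⟨⟨e, e⟩, t⟩, argument student : ⟨e, e⟩; result t.
[Sam smiled]: functor Sam : ⟨⟨t, ⟨t, e⟩⟩, ⟨t, ⟨t, t⟩⟩⟩, argument smiled : ⟨t, ⟨t, e⟩⟩; result ⟨t, ⟨t, t⟩⟩.
[[student runs] [Sam smiled]]: functor [Sam smiled] : ⟨t, ⟨t, t⟩⟩, argument [student runs] : t; result ⟨t, t⟩.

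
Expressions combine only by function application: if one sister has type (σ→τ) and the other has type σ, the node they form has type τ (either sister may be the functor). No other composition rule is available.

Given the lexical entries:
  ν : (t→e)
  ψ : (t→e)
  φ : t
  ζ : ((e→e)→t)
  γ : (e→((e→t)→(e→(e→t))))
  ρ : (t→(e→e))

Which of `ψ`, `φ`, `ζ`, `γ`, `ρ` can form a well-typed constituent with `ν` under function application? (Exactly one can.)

ψ : (t→e) — no; ν wants t, and ψ wants t.
φ — combines: ν : (t→e) takes φ : t as argument, giving e.
ζ : ((e→e)→t) — no; ν wants t, and ζ wants (e→e).
γ : (e→((e→t)→(e→(e→t)))) — no; ν wants t, and γ wants e.
ρ : (t→(e→e)) — no; ν wants t, and ρ wants t.

φ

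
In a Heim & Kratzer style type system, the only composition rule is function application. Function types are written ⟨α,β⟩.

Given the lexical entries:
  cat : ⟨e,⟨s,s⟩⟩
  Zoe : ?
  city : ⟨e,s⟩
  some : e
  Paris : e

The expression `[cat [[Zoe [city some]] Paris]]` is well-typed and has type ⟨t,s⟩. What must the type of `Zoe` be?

⟨s,⟨e,⟨⟨e,⟨s,s⟩⟩,⟨t,s⟩⟩⟩⟩

For [cat [[Zoe [city some]] Paris]] to have type ⟨t,s⟩ with cat of type ⟨e,⟨s,s⟩⟩, [[Zoe [city some]] Paris] must be the function: [[Zoe [city some]] Paris] : ⟨⟨e,⟨s,s⟩⟩,⟨t,s⟩⟩.
For [[Zoe [city some]] Paris] to have type ⟨⟨e,⟨s,s⟩⟩,⟨t,s⟩⟩ with Paris of type e, [Zoe [city some]] must be the function: [Zoe [city some]] : ⟨e,⟨⟨e,⟨s,s⟩⟩,⟨t,s⟩⟩⟩.
For [Zoe [city some]] to have type ⟨e,⟨⟨e,⟨s,s⟩⟩,⟨t,s⟩⟩⟩ with [city some] of type s, Zoe must be the function: Zoe : ⟨s,⟨e,⟨⟨e,⟨s,s⟩⟩,⟨t,s⟩⟩⟩⟩.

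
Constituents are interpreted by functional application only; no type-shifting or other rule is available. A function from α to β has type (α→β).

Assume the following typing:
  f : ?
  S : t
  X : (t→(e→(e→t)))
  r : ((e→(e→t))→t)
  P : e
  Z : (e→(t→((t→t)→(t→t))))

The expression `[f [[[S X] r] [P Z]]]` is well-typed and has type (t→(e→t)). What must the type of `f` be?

[f [[[S X] r] [P Z]]] is required to be (t→(e→t)). [[[S X] r] [P Z]] : ((t→t)→(t→t)) cannot yield (t→(e→t)) as functor, so f : (((t→t)→(t→t))→(t→(e→t))).

(((t→t)→(t→t))→(t→(e→t)))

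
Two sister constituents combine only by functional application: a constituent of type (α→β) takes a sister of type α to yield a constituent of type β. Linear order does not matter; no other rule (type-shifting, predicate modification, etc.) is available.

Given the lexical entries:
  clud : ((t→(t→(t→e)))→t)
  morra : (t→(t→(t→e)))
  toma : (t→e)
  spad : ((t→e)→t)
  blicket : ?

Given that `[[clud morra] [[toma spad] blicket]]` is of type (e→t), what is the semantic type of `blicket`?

(t→(t→(e→t)))

For [[clud morra] [[toma spad] blicket]] to have type (e→t) with [clud morra] of type t, [[toma spad] blicket] must be the function: [[toma spad] blicket] : (t→(e→t)).
For [[toma spad] blicket] to have type (t→(e→t)) with [toma spad] of type t, blicket must be the function: blicket : (t→(t→(e→t))).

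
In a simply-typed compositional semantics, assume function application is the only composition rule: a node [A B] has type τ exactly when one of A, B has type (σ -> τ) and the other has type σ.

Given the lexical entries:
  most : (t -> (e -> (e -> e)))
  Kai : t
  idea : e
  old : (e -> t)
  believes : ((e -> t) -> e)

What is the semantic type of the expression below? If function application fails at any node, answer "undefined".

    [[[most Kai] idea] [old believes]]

e

[most Kai]: most is (t -> (e -> (e -> e))), Kai is t; result (e -> (e -> e)).
[[most Kai] idea]: [most Kai] is (e -> (e -> e)), idea is e; result (e -> e).
[old believes]: believes is ((e -> t) -> e), old is (e -> t); result e.
[[[most Kai] idea] [old believes]]: [[most Kai] idea] is (e -> e), [old believes] is e; result e.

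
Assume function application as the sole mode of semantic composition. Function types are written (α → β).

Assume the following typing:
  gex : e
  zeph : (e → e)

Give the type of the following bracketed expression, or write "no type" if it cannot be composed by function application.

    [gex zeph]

e

At [gex zeph], zeph : (e → e) takes gex : e, giving e.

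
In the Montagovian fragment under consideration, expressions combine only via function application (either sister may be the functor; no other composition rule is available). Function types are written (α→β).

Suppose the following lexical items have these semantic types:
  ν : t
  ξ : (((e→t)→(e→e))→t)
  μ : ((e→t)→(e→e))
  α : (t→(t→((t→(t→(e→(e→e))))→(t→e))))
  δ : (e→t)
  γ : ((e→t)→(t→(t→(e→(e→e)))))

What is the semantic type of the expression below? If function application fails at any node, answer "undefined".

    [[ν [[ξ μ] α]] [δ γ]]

[ξ μ] — ξ of type (((e→t)→(e→e))→t) combines with μ of type ((e→t)→(e→e)): type t.
[[ξ μ] α] — α of type (t→(t→((t→(t→(e→(e→e))))→(t→e)))) combines with [ξ μ] of type t: type (t→((t→(t→(e→(e→e))))→(t→e))).
[ν [[ξ μ] α]] — [[ξ μ] α] of type (t→((t→(t→(e→(e→e))))→(t→e))) combines with ν of type t: type ((t→(t→(e→(e→e))))→(t→e)).
[δ γ] — γ of type ((e→t)→(t→(t→(e→(e→e))))) combines with δ of type (e→t): type (t→(t→(e→(e→e)))).
[[ν [[ξ μ] α]] [δ γ]] — [ν [[ξ μ] α]] of type ((t→(t→(e→(e→e))))→(t→e)) combines with [δ γ] of type (t→(t→(e→(e→e)))): type (t→e).

(t→e)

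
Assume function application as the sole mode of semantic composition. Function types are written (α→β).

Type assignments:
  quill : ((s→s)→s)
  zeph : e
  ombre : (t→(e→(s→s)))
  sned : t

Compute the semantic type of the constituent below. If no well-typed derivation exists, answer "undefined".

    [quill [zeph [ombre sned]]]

At [ombre sned], ombre : (t→(e→(s→s))) takes sned : t, giving (e→(s→s)).
At [zeph [ombre sned]], [ombre sned] : (e→(s→s)) takes zeph : e, giving (s→s).
At [quill [zeph [ombre sned]]], quill : ((s→s)→s) takes [zeph [ombre sned]] : (s→s), giving s.

s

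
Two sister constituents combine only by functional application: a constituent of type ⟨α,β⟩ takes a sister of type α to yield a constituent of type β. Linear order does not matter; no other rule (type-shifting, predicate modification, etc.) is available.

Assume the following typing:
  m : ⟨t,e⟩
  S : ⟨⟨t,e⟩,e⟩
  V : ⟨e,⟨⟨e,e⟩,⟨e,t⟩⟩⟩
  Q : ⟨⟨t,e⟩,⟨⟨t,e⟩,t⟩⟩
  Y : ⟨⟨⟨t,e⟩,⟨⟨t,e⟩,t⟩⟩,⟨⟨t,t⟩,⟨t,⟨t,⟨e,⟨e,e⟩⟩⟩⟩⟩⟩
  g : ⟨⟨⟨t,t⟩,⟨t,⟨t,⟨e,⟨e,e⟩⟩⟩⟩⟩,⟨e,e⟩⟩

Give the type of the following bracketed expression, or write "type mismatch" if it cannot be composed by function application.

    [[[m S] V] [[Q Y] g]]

⟨e,t⟩

[m S] — S of type ⟨⟨t,e⟩,e⟩ combines with m of type ⟨t,e⟩: type e.
[[m S] V] — V of type ⟨e,⟨⟨e,e⟩,⟨e,t⟩⟩⟩ combines with [m S] of type e: type ⟨⟨e,e⟩,⟨e,t⟩⟩.
[Q Y] — Y of type ⟨⟨⟨t,e⟩,⟨⟨t,e⟩,t⟩⟩,⟨⟨t,t⟩,⟨t,⟨t,⟨e,⟨e,e⟩⟩⟩⟩⟩⟩ combines with Q of type ⟨⟨t,e⟩,⟨⟨t,e⟩,t⟩⟩: type ⟨⟨t,t⟩,⟨t,⟨t,⟨e,⟨e,e⟩⟩⟩⟩⟩.
[[Q Y] g] — g of type ⟨⟨⟨t,t⟩,⟨t,⟨t,⟨e,⟨e,e⟩⟩⟩⟩⟩,⟨e,e⟩⟩ combines with [Q Y] of type ⟨⟨t,t⟩,⟨t,⟨t,⟨e,⟨e,e⟩⟩⟩⟩⟩: type ⟨e,e⟩.
[[[m S] V] [[Q Y] g]] — [[m S] V] of type ⟨⟨e,e⟩,⟨e,t⟩⟩ combines with [[Q Y] g] of type ⟨e,e⟩: type ⟨e,t⟩.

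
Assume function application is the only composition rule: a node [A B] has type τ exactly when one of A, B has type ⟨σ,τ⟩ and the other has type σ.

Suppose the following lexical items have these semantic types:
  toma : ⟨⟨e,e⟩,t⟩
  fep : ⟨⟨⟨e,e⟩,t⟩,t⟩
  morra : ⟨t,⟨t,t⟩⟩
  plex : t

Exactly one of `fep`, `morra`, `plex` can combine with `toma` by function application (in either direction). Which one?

fep

fep — combines: fep : ⟨⟨⟨e,e⟩,t⟩,t⟩ takes toma : ⟨⟨e,e⟩,t⟩ as argument, giving t.
morra : ⟨t,⟨t,t⟩⟩ — no; toma wants ⟨e,e⟩, and morra wants t.
plex : t — no; toma wants ⟨e,e⟩, and plex wants nothing (atomic).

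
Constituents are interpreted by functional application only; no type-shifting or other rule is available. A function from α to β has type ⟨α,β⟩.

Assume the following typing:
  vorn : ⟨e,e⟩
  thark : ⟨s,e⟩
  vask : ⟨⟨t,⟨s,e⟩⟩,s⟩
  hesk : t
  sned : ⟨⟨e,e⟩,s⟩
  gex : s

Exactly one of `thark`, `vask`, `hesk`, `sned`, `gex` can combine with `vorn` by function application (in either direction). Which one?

sned

thark : ⟨s,e⟩ — does not combine with vorn.
vask : ⟨⟨t,⟨s,e⟩⟩,s⟩ — does not combine with vorn.
hesk : t — does not combine with vorn.
sned — combines: sned : ⟨⟨e,e⟩,s⟩ takes vorn : ⟨e,e⟩ as argument, giving s.
gex : s — does not combine with vorn.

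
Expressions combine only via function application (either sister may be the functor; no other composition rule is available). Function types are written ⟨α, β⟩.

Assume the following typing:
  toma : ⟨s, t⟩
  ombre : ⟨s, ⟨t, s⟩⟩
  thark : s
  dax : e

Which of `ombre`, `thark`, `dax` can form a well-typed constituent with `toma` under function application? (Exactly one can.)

thark

ombre : ⟨s, ⟨t, s⟩⟩ — does not combine with toma.
thark — combines: toma : ⟨s, t⟩ takes thark : s as argument, giving t.
dax : e — does not combine with toma.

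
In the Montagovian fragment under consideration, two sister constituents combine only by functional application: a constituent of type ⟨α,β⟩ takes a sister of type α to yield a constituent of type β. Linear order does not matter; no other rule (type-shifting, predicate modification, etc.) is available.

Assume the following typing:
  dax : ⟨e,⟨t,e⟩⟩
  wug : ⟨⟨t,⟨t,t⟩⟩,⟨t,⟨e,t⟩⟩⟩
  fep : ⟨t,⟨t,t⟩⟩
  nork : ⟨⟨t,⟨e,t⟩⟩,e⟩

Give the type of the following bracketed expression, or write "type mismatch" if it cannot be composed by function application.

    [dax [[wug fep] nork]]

At [wug fep], wug : ⟨⟨t,⟨t,t⟩⟩,⟨t,⟨e,t⟩⟩⟩ takes fep : ⟨t,⟨t,t⟩⟩, giving ⟨t,⟨e,t⟩⟩.
At [[wug fep] nork], nork : ⟨⟨t,⟨e,t⟩⟩,e⟩ takes [wug fep] : ⟨t,⟨e,t⟩⟩, giving e.
At [dax [[wug fep] nork]], dax : ⟨e,⟨t,e⟩⟩ takes [[wug fep] nork] : e, giving ⟨t,e⟩.

⟨t,e⟩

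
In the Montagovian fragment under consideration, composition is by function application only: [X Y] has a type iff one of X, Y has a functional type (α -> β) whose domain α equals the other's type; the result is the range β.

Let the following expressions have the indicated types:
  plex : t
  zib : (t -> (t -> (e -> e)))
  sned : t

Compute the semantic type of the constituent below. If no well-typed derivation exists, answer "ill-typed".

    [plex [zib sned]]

[zib sned]: zib is (t -> (t -> (e -> e))), sned is t; result (t -> (e -> e)).
[plex [zib sned]]: [zib sned] is (t -> (e -> e)), plex is t; result (e -> e).

(e -> e)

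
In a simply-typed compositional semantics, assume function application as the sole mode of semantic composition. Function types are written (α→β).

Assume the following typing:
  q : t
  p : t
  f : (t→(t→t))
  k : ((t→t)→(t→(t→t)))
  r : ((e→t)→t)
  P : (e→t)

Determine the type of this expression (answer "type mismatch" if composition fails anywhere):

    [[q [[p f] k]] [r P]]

t

[p f]: f is (t→(t→t)), p is t; result (t→t).
[[p f] k]: k is ((t→t)→(t→(t→t))), [p f] is (t→t); result (t→(t→t)).
[q [[p f] k]]: [[p f] k] is (t→(t→t)), q is t; result (t→t).
[r P]: r is ((e→t)→t), P is (e→t); result t.
[[q [[p f] k]] [r P]]: [q [[p f] k]] is (t→t), [r P] is t; result t.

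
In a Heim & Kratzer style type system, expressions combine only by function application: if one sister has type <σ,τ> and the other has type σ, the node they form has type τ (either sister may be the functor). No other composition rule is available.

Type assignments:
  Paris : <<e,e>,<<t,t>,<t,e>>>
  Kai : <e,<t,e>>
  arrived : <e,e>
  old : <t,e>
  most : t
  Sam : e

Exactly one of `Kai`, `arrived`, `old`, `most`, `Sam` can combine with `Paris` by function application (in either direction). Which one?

arrived

Kai : <e,<t,e>> — no; Paris wants <e,e>, and Kai wants e.
arrived — combines: Paris : <<e,e>,<<t,t>,<t,e>>> takes arrived : <e,e> as argument, giving <<t,t>,<t,e>>.
old : <t,e> — no; Paris wants <e,e>, and old wants t.
most : t — no; Paris wants <e,e>, and most wants nothing (atomic).
Sam : e — no; Paris wants <e,e>, and Sam wants nothing (atomic).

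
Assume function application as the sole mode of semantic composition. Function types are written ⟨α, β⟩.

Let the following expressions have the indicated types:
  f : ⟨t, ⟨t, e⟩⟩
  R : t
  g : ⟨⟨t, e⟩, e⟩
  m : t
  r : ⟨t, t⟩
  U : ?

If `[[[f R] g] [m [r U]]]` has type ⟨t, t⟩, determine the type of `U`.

[[[f R] g] [m [r U]]] is required to be ⟨t, t⟩. [[f R] g] : e cannot yield ⟨t, t⟩ as functor, so [m [r U]] : ⟨e, ⟨t, t⟩⟩.
[m [r U]] is required to be ⟨e, ⟨t, t⟩⟩. m : t cannot yield ⟨e, ⟨t, t⟩⟩ as functor, so [r U] : ⟨t, ⟨e, ⟨t, t⟩⟩⟩.
[r U] is required to be ⟨t, ⟨e, ⟨t, t⟩⟩⟩. r : ⟨t, t⟩ cannot yield ⟨t, ⟨e, ⟨t, t⟩⟩⟩ as functor, so U : ⟨⟨t, t⟩, ⟨t, ⟨e, ⟨t, t⟩⟩⟩⟩.

⟨⟨t, t⟩, ⟨t, ⟨e, ⟨t, t⟩⟩⟩⟩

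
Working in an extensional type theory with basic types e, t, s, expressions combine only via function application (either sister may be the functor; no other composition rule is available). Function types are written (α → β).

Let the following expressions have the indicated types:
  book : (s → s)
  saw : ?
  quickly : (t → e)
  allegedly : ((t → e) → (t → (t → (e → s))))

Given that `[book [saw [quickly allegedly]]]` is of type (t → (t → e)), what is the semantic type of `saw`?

((t → (t → (e → s))) → ((s → s) → (t → (t → e))))

[book [saw [quickly allegedly]]] is required to be (t → (t → e)). book : (s → s) cannot yield (t → (t → e)) as functor, so [saw [quickly allegedly]] : ((s → s) → (t → (t → e))).
[saw [quickly allegedly]] is required to be ((s → s) → (t → (t → e))). [quickly allegedly] : (t → (t → (e → s))) cannot yield ((s → s) → (t → (t → e))) as functor, so saw : ((t → (t → (e → s))) → ((s → s) → (t → (t → e)))).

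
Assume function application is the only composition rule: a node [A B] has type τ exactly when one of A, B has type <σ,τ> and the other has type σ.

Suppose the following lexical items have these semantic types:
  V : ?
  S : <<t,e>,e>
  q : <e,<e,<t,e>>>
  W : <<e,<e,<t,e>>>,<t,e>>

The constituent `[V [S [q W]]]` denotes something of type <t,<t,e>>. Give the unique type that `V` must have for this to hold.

<e,<t,<t,e>>>

[V [S [q W]]] must have type <t,<t,e>>. The sister [S [q W]] has type e; that is not a function onto <t,<t,e>>, so V must be the functor, of type <e,<t,<t,e>>>.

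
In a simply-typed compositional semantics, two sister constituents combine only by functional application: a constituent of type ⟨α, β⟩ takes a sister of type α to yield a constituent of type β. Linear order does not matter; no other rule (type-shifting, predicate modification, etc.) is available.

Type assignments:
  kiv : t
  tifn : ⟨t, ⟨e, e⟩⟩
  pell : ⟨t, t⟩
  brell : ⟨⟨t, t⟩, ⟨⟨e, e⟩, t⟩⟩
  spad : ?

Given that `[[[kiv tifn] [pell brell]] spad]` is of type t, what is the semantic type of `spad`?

[[[kiv tifn] [pell brell]] spad] is required to be t. [[kiv tifn] [pell brell]] : t cannot yield t as functor, so spad : ⟨t, t⟩.

⟨t, t⟩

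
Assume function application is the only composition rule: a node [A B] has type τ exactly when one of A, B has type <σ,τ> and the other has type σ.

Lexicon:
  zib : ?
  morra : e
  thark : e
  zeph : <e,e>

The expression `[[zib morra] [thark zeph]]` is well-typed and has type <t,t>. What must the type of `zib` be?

[[zib morra] [thark zeph]] is required to be <t,t>. [thark zeph] : e cannot yield <t,t> as functor, so [zib morra] : <e,<t,t>>.
[zib morra] is required to be <e,<t,t>>. morra : e cannot yield <e,<t,t>> as functor, so zib : <e,<e,<t,t>>>.

<e,<e,<t,t>>>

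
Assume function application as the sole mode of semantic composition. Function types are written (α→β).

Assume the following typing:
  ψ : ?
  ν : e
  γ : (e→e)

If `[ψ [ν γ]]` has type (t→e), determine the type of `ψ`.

(e→(t→e))

At [ψ [ν γ]] (required: (t→e)): [ν γ] is e, which is not a function with range (t→e); hence ψ is the functor — type (e→(t→e)).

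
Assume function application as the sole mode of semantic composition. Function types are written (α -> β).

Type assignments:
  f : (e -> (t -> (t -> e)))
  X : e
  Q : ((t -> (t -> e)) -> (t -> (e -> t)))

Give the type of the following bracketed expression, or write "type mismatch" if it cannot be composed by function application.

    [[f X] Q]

At [f X], f : (e -> (t -> (t -> e))) takes X : e, giving (t -> (t -> e)).
At [[f X] Q], Q : ((t -> (t -> e)) -> (t -> (e -> t))) takes [f X] : (t -> (t -> e)), giving (t -> (e -> t)).

(t -> (e -> t))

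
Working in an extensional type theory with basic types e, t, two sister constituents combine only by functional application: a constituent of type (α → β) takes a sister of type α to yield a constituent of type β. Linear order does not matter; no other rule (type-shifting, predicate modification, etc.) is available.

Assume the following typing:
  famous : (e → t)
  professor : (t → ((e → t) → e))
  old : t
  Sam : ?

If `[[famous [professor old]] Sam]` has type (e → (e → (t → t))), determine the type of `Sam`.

[[famous [professor old]] Sam] is required to be (e → (e → (t → t))). [famous [professor old]] : e cannot yield (e → (e → (t → t))) as functor, so Sam : (e → (e → (e → (t → t)))).

(e → (e → (e → (t → t))))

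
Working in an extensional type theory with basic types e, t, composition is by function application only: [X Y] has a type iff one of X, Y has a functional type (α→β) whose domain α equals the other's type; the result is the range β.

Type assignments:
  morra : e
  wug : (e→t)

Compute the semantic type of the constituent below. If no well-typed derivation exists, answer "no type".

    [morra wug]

[morra wug] — wug of type (e→t) combines with morra of type e: type t.

t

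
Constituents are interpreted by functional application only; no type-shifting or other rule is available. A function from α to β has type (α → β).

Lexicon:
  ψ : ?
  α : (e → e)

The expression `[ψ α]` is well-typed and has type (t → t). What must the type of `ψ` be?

((e → e) → (t → t))

[ψ α] must have type (t → t). The sister α has type (e → e); that is not a function onto (t → t), so ψ must be the functor, of type ((e → e) → (t → t)).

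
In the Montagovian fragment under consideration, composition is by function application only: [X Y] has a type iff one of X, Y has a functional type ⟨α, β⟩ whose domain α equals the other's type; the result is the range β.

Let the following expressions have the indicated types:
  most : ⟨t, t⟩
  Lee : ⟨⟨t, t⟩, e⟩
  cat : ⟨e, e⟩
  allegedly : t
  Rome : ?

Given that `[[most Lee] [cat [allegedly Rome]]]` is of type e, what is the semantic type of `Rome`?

⟨t, ⟨⟨e, e⟩, ⟨e, e⟩⟩⟩

At [[most Lee] [cat [allegedly Rome]]] (required: e): [most Lee] is e, which is not a function with range e; hence [cat [allegedly Rome]] is the functor — type ⟨e, e⟩.
At [cat [allegedly Rome]] (required: ⟨e, e⟩): cat is ⟨e, e⟩, which is not a function with range ⟨e, e⟩; hence [allegedly Rome] is the functor — type ⟨⟨e, e⟩, ⟨e, e⟩⟩.
At [allegedly Rome] (required: ⟨⟨e, e⟩, ⟨e, e⟩⟩): allegedly is t, which is not a function with range ⟨⟨e, e⟩, ⟨e, e⟩⟩; hence Rome is the functor — type ⟨t, ⟨⟨e, e⟩, ⟨e, e⟩⟩⟩.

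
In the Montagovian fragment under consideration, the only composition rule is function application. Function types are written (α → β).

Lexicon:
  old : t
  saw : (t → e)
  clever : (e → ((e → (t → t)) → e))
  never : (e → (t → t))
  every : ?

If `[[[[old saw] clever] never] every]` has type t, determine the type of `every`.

[[[[old saw] clever] never] every] must have type t. The sister [[[old saw] clever] never] has type e; that is not a function onto t, so every must be the functor, of type (e → t).

(e → t)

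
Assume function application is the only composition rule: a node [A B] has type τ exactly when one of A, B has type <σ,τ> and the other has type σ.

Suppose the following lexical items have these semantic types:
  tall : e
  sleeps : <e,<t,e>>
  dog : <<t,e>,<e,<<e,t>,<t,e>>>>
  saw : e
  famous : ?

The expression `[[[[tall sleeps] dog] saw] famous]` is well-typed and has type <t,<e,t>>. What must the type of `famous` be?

At [[[[tall sleeps] dog] saw] famous] (required: <t,<e,t>>): [[[tall sleeps] dog] saw] is <<e,t>,<t,e>>, which is not a function with range <t,<e,t>>; hence famous is the functor — type <<<e,t>,<t,e>>,<t,<e,t>>>.

<<<e,t>,<t,e>>,<t,<e,t>>>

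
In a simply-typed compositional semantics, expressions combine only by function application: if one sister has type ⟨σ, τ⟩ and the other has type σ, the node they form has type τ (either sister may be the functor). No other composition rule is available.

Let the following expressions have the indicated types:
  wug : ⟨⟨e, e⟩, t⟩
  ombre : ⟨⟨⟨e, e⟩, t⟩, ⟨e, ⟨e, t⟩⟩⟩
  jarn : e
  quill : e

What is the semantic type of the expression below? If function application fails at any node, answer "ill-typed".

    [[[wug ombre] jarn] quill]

t

[wug ombre]: ombre is ⟨⟨⟨e, e⟩, t⟩, ⟨e, ⟨e, t⟩⟩⟩, wug is ⟨⟨e, e⟩, t⟩; result ⟨e, ⟨e, t⟩⟩.
[[wug ombre] jarn]: [wug ombre] is ⟨e, ⟨e, t⟩⟩, jarn is e; result ⟨e, t⟩.
[[[wug ombre] jarn] quill]: [[wug ombre] jarn] is ⟨e, t⟩, quill is e; result t.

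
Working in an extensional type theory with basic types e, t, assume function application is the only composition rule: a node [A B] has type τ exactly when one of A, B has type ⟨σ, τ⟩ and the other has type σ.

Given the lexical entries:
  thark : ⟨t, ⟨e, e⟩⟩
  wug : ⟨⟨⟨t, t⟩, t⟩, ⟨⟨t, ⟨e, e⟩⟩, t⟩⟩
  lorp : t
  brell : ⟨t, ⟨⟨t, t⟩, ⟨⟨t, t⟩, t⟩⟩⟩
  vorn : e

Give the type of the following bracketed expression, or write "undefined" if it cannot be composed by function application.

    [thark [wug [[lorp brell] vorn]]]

[lorp brell]: ⟨t, ⟨⟨t, t⟩, ⟨⟨t, t⟩, t⟩⟩⟩ applied to t yields ⟨⟨t, t⟩, ⟨⟨t, t⟩, t⟩⟩.
At [[lorp brell] vorn]: neither ⟨⟨t, t⟩, ⟨⟨t, t⟩, t⟩⟩ nor e can take the other as argument; the node is ill-typed.

undefined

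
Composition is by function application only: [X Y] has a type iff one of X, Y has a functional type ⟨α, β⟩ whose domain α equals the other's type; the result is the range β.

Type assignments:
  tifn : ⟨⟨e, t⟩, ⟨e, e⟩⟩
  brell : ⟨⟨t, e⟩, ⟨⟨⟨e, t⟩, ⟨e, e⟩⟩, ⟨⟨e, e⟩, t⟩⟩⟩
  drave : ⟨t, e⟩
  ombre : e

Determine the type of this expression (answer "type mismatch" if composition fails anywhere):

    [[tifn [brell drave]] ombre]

type mismatch

At [brell drave], brell : ⟨⟨t, e⟩, ⟨⟨⟨e, t⟩, ⟨e, e⟩⟩, ⟨⟨e, e⟩, t⟩⟩⟩ takes drave : ⟨t, e⟩, giving ⟨⟨⟨e, t⟩, ⟨e, e⟩⟩, ⟨⟨e, e⟩, t⟩⟩.
At [tifn [brell drave]], [brell drave] : ⟨⟨⟨e, t⟩, ⟨e, e⟩⟩, ⟨⟨e, e⟩, t⟩⟩ takes tifn : ⟨⟨e, t⟩, ⟨e, e⟩⟩, giving ⟨⟨e, e⟩, t⟩.
[[tifn [brell drave]] ombre]: ⟨⟨e, e⟩, t⟩ with e — neither is a function whose domain matches the other; composition fails here.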